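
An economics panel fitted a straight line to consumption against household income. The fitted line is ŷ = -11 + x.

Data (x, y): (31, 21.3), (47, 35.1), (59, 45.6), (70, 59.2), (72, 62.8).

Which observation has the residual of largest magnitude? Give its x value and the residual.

x=31: ŷ = -11 + 31 = 20; e = 21.3 − 20 = 1.3
x=47: ŷ = -11 + 47 = 36; e = 35.1 − 36 = -0.9
x=59: ŷ = -11 + 59 = 48; e = 45.6 − 48 = -2.4
x=70: ŷ = -11 + 70 = 59; e = 59.2 − 59 = 0.2
x=72: ŷ = -11 + 72 = 61; e = 62.8 − 61 = 1.8
Largest |e| is 2.4 at x = 59, residual -2.4.

x = 59, e = -2.4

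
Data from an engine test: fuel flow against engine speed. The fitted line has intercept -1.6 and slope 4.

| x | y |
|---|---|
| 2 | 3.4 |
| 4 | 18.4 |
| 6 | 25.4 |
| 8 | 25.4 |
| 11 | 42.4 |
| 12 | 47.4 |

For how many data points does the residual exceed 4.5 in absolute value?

x=2: ŷ = -1.6 + 4·2 = 6.4; r = 3.4 − 6.4 = -3
x=4: ŷ = -1.6 + 4·4 = 14.4; r = 18.4 − 14.4 = 4
x=6: ŷ = -1.6 + 4·6 = 22.4; r = 25.4 − 22.4 = 3
x=8: ŷ = -1.6 + 4·8 = 30.4; r = 25.4 − 30.4 = -5
x=11: ŷ = -1.6 + 4·11 = 42.4; r = 42.4 − 42.4 = 0
x=12: ŷ = -1.6 + 4·12 = 46.4; r = 47.4 − 46.4 = 1
|r| > 4.5: x=8 (|r|=5) → 1

1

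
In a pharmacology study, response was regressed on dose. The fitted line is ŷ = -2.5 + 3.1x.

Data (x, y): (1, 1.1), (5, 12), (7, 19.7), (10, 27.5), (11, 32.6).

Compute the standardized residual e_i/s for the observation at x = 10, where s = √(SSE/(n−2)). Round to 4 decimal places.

-0.9258

x=1: ŷ = -2.5 + 3.1·1 = 0.6; e = 1.1 − 0.6 = 0.5
x=5: ŷ = -2.5 + 3.1·5 = 13; e = 12 − 13 = -1
x=7: ŷ = -2.5 + 3.1·7 = 19.2; e = 19.7 − 19.2 = 0.5
x=10: ŷ = -2.5 + 3.1·10 = 28.5; e = 27.5 − 28.5 = -1
x=11: ŷ = -2.5 + 3.1·11 = 31.6; e = 32.6 − 31.6 = 1
SSE = 0.25 + 1 + 0.25 + 1 + 1 = 3.5
s = √(3.5/3) = 1.08012
e/s = -1 / 1.08012 = -0.9258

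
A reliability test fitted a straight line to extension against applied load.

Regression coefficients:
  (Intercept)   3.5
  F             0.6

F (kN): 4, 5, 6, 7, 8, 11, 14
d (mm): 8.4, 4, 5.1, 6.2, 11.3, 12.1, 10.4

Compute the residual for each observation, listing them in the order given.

F=4: ŷ = 3.5 + 0.6·4 = 5.9; e = 8.4 − 5.9 = 2.5
F=5: ŷ = 3.5 + 0.6·5 = 6.5; e = 4 − 6.5 = -2.5
F=6: ŷ = 3.5 + 0.6·6 = 7.1; e = 5.1 − 7.1 = -2
F=7: ŷ = 3.5 + 0.6·7 = 7.7; e = 6.2 − 7.7 = -1.5
F=8: ŷ = 3.5 + 0.6·8 = 8.3; e = 11.3 − 8.3 = 3
F=11: ŷ = 3.5 + 0.6·11 = 10.1; e = 12.1 − 10.1 = 2
F=14: ŷ = 3.5 + 0.6·14 = 11.9; e = 10.4 − 11.9 = -1.5

2.5, -2.5, -2, -1.5, 3, 2, -1.5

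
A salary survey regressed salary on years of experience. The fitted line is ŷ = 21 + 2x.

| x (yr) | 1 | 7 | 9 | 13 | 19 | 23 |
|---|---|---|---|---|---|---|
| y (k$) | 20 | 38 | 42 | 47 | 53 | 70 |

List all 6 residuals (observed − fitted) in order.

x=1: ŷ = 21 + 2·1 = 23; r = 20 − 23 = -3
x=7: ŷ = 21 + 2·7 = 35; r = 38 − 35 = 3
x=9: ŷ = 21 + 2·9 = 39; r = 42 − 39 = 3
x=13: ŷ = 21 + 2·13 = 47; r = 47 − 47 = 0
x=19: ŷ = 21 + 2·19 = 59; r = 53 − 59 = -6
x=23: ŷ = 21 + 2·23 = 67; r = 70 − 67 = 3

-3, 3, 3, 0, -6, 3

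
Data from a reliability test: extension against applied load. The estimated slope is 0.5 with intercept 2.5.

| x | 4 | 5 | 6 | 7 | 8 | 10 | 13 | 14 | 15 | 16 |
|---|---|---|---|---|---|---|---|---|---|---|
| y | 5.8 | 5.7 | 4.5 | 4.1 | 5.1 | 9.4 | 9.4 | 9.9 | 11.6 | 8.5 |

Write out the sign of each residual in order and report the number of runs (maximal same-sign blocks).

x=4: ŷ = 2.5 + 0.5·4 = 4.5; r = 5.8 − 4.5 = 1.3
x=5: ŷ = 2.5 + 0.5·5 = 5; r = 5.7 − 5 = 0.7
x=6: ŷ = 2.5 + 0.5·6 = 5.5; r = 4.5 − 5.5 = -1
x=7: ŷ = 2.5 + 0.5·7 = 6; r = 4.1 − 6 = -1.9
x=8: ŷ = 2.5 + 0.5·8 = 6.5; r = 5.1 − 6.5 = -1.4
x=10: ŷ = 2.5 + 0.5·10 = 7.5; r = 9.4 − 7.5 = 1.9
x=13: ŷ = 2.5 + 0.5·13 = 9; r = 9.4 − 9 = 0.4
x=14: ŷ = 2.5 + 0.5·14 = 9.5; r = 9.9 − 9.5 = 0.4
x=15: ŷ = 2.5 + 0.5·15 = 10; r = 11.6 − 10 = 1.6
x=16: ŷ = 2.5 + 0.5·16 = 10.5; r = 8.5 − 10.5 = -2
Signs: + + − − − + + + + −
Runs: +×2, −×3, +×4, −×1 → 4

4 runs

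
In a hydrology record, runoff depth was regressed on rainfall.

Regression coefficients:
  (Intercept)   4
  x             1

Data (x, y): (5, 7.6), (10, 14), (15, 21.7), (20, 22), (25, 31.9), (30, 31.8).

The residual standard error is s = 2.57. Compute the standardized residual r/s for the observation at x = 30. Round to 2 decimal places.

ŷ = 4 + 30 = 34
r = 31.8 − 34 = -2.2
r/s = -2.2 / 2.57 = -0.86

-0.86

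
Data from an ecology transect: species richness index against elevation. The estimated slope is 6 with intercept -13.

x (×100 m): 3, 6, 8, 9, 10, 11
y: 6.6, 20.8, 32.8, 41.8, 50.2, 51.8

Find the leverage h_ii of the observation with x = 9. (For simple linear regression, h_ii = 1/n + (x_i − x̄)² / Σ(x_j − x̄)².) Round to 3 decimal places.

h = 0.198

x̄ = (3 + 6 + 8 + 9 + 10 + 11)/6 = 7.83333
Σ(x − x̄)² = 23.3611 + 3.36111 + 0.0277778 + 1.36111 + 4.69444 + 10.0278 = 42.8333
h = 1/6 + (1.16667)²/42.8333 = 0.166667 + 0.0317769 = 0.198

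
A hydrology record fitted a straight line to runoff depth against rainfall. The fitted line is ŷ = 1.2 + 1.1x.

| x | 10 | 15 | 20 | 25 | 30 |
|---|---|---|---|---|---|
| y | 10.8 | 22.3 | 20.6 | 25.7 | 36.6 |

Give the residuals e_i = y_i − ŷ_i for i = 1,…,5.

-1.4, 4.6, -2.6, -3, 2.4

x=10: ŷ = 1.2 + 1.1·10 = 12.2; e = 10.8 − 12.2 = -1.4
x=15: ŷ = 1.2 + 1.1·15 = 17.7; e = 22.3 − 17.7 = 4.6
x=20: ŷ = 1.2 + 1.1·20 = 23.2; e = 20.6 − 23.2 = -2.6
x=25: ŷ = 1.2 + 1.1·25 = 28.7; e = 25.7 − 28.7 = -3
x=30: ŷ = 1.2 + 1.1·30 = 34.2; e = 36.6 − 34.2 = 2.4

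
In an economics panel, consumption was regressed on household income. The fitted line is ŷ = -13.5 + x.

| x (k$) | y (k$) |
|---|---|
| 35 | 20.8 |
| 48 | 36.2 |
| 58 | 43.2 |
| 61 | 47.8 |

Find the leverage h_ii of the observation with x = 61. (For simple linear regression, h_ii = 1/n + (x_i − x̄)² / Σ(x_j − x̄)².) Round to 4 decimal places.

h = 0.5169

x̄ = (35 + 48 + 58 + 61)/4 = 50.5
Σ(x − x̄)² = 240.25 + 6.25 + 56.25 + 110.25 = 413
h = 1/4 + (10.5)²/413 = 0.25 + 0.266949 = 0.5169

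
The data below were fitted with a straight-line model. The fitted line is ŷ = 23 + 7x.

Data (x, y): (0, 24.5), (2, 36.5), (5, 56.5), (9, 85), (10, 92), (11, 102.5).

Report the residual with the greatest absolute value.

x=0: ŷ = 23 + 7·0 = 23; e = 24.5 − 23 = 1.5
x=2: ŷ = 23 + 7·2 = 37; e = 36.5 − 37 = -0.5
x=5: ŷ = 23 + 7·5 = 58; e = 56.5 − 58 = -1.5
x=9: ŷ = 23 + 7·9 = 86; e = 85 − 86 = -1
x=10: ŷ = 23 + 7·10 = 93; e = 92 − 93 = -1
x=11: ŷ = 23 + 7·11 = 100; e = 102.5 − 100 = 2.5
Largest |e| is 2.5 at x = 11, residual 2.5.

e = 2.5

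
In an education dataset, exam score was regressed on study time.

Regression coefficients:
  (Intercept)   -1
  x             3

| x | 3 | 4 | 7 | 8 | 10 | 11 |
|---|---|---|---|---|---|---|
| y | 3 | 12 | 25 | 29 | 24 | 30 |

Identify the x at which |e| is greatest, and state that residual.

x=3: ŷ = -1 + 3·3 = 8; e = 3 − 8 = -5
x=4: ŷ = -1 + 3·4 = 11; e = 12 − 11 = 1
x=7: ŷ = -1 + 3·7 = 20; e = 25 − 20 = 5
x=8: ŷ = -1 + 3·8 = 23; e = 29 − 23 = 6
x=10: ŷ = -1 + 3·10 = 29; e = 24 − 29 = -5
x=11: ŷ = -1 + 3·11 = 32; e = 30 − 32 = -2
Largest |e| is 6 at x = 8, residual 6.

x = 8, e = 6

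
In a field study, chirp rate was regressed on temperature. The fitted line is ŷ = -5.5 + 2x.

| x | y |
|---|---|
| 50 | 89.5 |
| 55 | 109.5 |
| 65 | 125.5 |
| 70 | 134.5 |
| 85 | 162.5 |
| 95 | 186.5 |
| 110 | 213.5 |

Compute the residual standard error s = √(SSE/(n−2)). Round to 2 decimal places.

s = 3.46

x=50: ŷ = -5.5 + 2·50 = 94.5; e = 89.5 − 94.5 = -5
x=55: ŷ = -5.5 + 2·55 = 104.5; e = 109.5 − 104.5 = 5
x=65: ŷ = -5.5 + 2·65 = 124.5; e = 125.5 − 124.5 = 1
x=70: ŷ = -5.5 + 2·70 = 134.5; e = 134.5 − 134.5 = 0
x=85: ŷ = -5.5 + 2·85 = 164.5; e = 162.5 − 164.5 = -2
x=95: ŷ = -5.5 + 2·95 = 184.5; e = 186.5 − 184.5 = 2
x=110: ŷ = -5.5 + 2·110 = 214.5; e = 213.5 − 214.5 = -1
SSE = 25 + 25 + 1 + 0 + 4 + 4 + 1 = 60
s = √(60/5) = √12 ≈ 3.46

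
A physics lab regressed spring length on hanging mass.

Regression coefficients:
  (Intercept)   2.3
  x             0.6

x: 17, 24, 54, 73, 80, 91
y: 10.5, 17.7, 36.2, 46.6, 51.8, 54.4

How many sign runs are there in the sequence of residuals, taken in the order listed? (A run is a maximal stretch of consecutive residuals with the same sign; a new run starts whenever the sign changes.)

3 runs

x=17: ŷ = 2.3 + 0.6·17 = 12.5; r = 10.5 − 12.5 = -2
x=24: ŷ = 2.3 + 0.6·24 = 16.7; r = 17.7 − 16.7 = 1
x=54: ŷ = 2.3 + 0.6·54 = 34.7; r = 36.2 − 34.7 = 1.5
x=73: ŷ = 2.3 + 0.6·73 = 46.1; r = 46.6 − 46.1 = 0.5
x=80: ŷ = 2.3 + 0.6·80 = 50.3; r = 51.8 − 50.3 = 1.5
x=91: ŷ = 2.3 + 0.6·91 = 56.9; r = 54.4 − 56.9 = -2.5
Signs: − + + + + −
Runs: −×1, +×4, −×1 → 3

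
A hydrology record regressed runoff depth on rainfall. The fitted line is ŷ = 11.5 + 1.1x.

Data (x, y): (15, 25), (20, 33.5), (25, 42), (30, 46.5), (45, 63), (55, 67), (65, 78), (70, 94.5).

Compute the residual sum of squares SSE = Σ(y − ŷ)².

x=15: ŷ = 11.5 + 1.1·15 = 28; r = 25 − 28 = -3
x=20: ŷ = 11.5 + 1.1·20 = 33.5; r = 33.5 − 33.5 = 0
x=25: ŷ = 11.5 + 1.1·25 = 39; r = 42 − 39 = 3
x=30: ŷ = 11.5 + 1.1·30 = 44.5; r = 46.5 − 44.5 = 2
x=45: ŷ = 11.5 + 1.1·45 = 61; r = 63 − 61 = 2
x=55: ŷ = 11.5 + 1.1·55 = 72; r = 67 − 72 = -5
x=65: ŷ = 11.5 + 1.1·65 = 83; r = 78 − 83 = -5
x=70: ŷ = 11.5 + 1.1·70 = 88.5; r = 94.5 − 88.5 = 6
SSE = 9 + 0 + 9 + 4 + 4 + 25 + 25 + 36 = 112

SSE = 112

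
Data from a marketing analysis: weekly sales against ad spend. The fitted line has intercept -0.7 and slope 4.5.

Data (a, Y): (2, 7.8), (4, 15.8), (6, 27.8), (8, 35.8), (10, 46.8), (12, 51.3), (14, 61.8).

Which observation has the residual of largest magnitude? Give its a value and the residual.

a=2: Ŷ = -0.7 + 4.5·2 = 8.3; r = 7.8 − 8.3 = -0.5
a=4: Ŷ = -0.7 + 4.5·4 = 17.3; r = 15.8 − 17.3 = -1.5
a=6: Ŷ = -0.7 + 4.5·6 = 26.3; r = 27.8 − 26.3 = 1.5
a=8: Ŷ = -0.7 + 4.5·8 = 35.3; r = 35.8 − 35.3 = 0.5
a=10: Ŷ = -0.7 + 4.5·10 = 44.3; r = 46.8 − 44.3 = 2.5
a=12: Ŷ = -0.7 + 4.5·12 = 53.3; r = 51.3 − 53.3 = -2
a=14: Ŷ = -0.7 + 4.5·14 = 62.3; r = 61.8 − 62.3 = -0.5
Largest |r| is 2.5 at a = 10, residual 2.5.

a = 10, r = 2.5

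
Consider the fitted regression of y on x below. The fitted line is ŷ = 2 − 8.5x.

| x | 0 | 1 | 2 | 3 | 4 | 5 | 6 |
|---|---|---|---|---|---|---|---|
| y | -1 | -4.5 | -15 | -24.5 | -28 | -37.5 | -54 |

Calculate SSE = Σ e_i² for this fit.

SSE = 64

x=0: ŷ = 2 − 8.5·0 = 2; e = -1 − 2 = -3
x=1: ŷ = 2 − 8.5·1 = -6.5; e = -4.5 − (-6.5) = 2
x=2: ŷ = 2 − 8.5·2 = -15; e = -15 − (-15) = 0
x=3: ŷ = 2 − 8.5·3 = -23.5; e = -24.5 − (-23.5) = -1
x=4: ŷ = 2 − 8.5·4 = -32; e = -28 − (-32) = 4
x=5: ŷ = 2 − 8.5·5 = -40.5; e = -37.5 − (-40.5) = 3
x=6: ŷ = 2 − 8.5·6 = -49; e = -54 − (-49) = -5
SSE = 9 + 4 + 0 + 1 + 16 + 9 + 25 = 64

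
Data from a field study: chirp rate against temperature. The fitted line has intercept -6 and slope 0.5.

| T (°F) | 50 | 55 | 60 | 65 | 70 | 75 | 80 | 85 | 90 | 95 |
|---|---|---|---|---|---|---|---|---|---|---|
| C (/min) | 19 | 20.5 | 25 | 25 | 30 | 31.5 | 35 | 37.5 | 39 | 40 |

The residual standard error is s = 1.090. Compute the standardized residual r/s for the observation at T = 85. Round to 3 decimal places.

0.917

Ĉ = -6 + 0.5·85 = 36.5
r = 37.5 − 36.5 = 1
r/s = 1 / 1.090 = 0.917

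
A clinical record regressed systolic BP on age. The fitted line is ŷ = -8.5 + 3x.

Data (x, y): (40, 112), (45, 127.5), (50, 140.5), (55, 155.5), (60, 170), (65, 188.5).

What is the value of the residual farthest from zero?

r = 2

x=40: ŷ = -8.5 + 3·40 = 111.5; r = 112 − 111.5 = 0.5
x=45: ŷ = -8.5 + 3·45 = 126.5; r = 127.5 − 126.5 = 1
x=50: ŷ = -8.5 + 3·50 = 141.5; r = 140.5 − 141.5 = -1
x=55: ŷ = -8.5 + 3·55 = 156.5; r = 155.5 − 156.5 = -1
x=60: ŷ = -8.5 + 3·60 = 171.5; r = 170 − 171.5 = -1.5
x=65: ŷ = -8.5 + 3·65 = 186.5; r = 188.5 − 186.5 = 2
Largest |r| is 2 at x = 65, residual 2.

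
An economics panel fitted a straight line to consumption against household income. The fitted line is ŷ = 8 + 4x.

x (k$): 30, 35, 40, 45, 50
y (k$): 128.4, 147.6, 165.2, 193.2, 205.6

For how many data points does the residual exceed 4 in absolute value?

1

x=30: ŷ = 8 + 4·30 = 128; r = 128.4 − 128 = 0.4
x=35: ŷ = 8 + 4·35 = 148; r = 147.6 − 148 = -0.4
x=40: ŷ = 8 + 4·40 = 168; r = 165.2 − 168 = -2.8
x=45: ŷ = 8 + 4·45 = 188; r = 193.2 − 188 = 5.2
x=50: ŷ = 8 + 4·50 = 208; r = 205.6 − 208 = -2.4
|r| > 4: x=45 (|r|=5.2) → 1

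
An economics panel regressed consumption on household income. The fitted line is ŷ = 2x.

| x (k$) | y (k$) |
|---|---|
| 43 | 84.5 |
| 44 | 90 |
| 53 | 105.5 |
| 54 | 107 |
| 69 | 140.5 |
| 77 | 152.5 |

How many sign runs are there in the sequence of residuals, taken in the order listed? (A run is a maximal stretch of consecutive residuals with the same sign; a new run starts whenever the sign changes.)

5 runs

x=43: ŷ = 2·43 = 86; e = 84.5 − 86 = -1.5
x=44: ŷ = 2·44 = 88; e = 90 − 88 = 2
x=53: ŷ = 2·53 = 106; e = 105.5 − 106 = -0.5
x=54: ŷ = 2·54 = 108; e = 107 − 108 = -1
x=69: ŷ = 2·69 = 138; e = 140.5 − 138 = 2.5
x=77: ŷ = 2·77 = 154; e = 152.5 − 154 = -1.5
Signs: − + − − + −
Runs: −×1, +×1, −×2, +×1, −×1 → 5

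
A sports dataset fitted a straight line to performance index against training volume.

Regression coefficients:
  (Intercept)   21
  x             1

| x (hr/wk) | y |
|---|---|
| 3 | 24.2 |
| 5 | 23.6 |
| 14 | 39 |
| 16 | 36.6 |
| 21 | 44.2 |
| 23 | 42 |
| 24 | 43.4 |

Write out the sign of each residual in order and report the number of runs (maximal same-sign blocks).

x=3: ŷ = 21 + 3 = 24; e = 24.2 − 24 = 0.2
x=5: ŷ = 21 + 5 = 26; e = 23.6 − 26 = -2.4
x=14: ŷ = 21 + 14 = 35; e = 39 − 35 = 4
x=16: ŷ = 21 + 16 = 37; e = 36.6 − 37 = -0.4
x=21: ŷ = 21 + 21 = 42; e = 44.2 − 42 = 2.2
x=23: ŷ = 21 + 23 = 44; e = 42 − 44 = -2
x=24: ŷ = 21 + 24 = 45; e = 43.4 − 45 = -1.6
Signs: + − + − + − −
Runs: +×1, −×1, +×1, −×1, +×1, −×2 → 6

6 runs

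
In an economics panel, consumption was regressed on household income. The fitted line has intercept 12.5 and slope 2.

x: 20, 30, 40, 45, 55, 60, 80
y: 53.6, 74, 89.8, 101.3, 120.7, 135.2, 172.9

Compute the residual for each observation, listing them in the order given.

1.1, 1.5, -2.7, -1.2, -1.8, 2.7, 0.4

x=20: ŷ = 12.5 + 2·20 = 52.5; e = 53.6 − 52.5 = 1.1
x=30: ŷ = 12.5 + 2·30 = 72.5; e = 74 − 72.5 = 1.5
x=40: ŷ = 12.5 + 2·40 = 92.5; e = 89.8 − 92.5 = -2.7
x=45: ŷ = 12.5 + 2·45 = 102.5; e = 101.3 − 102.5 = -1.2
x=55: ŷ = 12.5 + 2·55 = 122.5; e = 120.7 − 122.5 = -1.8
x=60: ŷ = 12.5 + 2·60 = 132.5; e = 135.2 − 132.5 = 2.7
x=80: ŷ = 12.5 + 2·80 = 172.5; e = 172.9 − 172.5 = 0.4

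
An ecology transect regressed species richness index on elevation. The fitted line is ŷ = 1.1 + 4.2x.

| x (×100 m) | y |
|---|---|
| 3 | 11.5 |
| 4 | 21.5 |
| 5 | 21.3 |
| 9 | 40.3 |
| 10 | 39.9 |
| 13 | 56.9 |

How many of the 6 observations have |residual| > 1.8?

x=3: ŷ = 1.1 + 4.2·3 = 13.7; r = 11.5 − 13.7 = -2.2
x=4: ŷ = 1.1 + 4.2·4 = 17.9; r = 21.5 − 17.9 = 3.6
x=5: ŷ = 1.1 + 4.2·5 = 22.1; r = 21.3 − 22.1 = -0.8
x=9: ŷ = 1.1 + 4.2·9 = 38.9; r = 40.3 − 38.9 = 1.4
x=10: ŷ = 1.1 + 4.2·10 = 43.1; r = 39.9 − 43.1 = -3.2
x=13: ŷ = 1.1 + 4.2·13 = 55.7; r = 56.9 − 55.7 = 1.2
|r| > 1.8: x=3 (|r|=2.2), x=4 (|r|=3.6), x=10 (|r|=3.2) → 3

3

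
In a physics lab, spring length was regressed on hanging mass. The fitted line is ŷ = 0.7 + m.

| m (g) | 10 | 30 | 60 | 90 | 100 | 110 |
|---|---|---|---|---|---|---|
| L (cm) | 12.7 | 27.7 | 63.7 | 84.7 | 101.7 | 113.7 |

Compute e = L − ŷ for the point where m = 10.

ŷ = 0.7 + 10 = 10.7
e = 12.7 − 10.7 = 2

e = 2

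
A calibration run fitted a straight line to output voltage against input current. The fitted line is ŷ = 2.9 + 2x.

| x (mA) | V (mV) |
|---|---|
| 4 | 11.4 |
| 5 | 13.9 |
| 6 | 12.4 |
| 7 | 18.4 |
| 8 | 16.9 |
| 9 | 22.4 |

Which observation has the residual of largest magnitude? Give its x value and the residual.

x = 6, e = -2.5

x=4: ŷ = 2.9 + 2·4 = 10.9; e = 11.4 − 10.9 = 0.5
x=5: ŷ = 2.9 + 2·5 = 12.9; e = 13.9 − 12.9 = 1
x=6: ŷ = 2.9 + 2·6 = 14.9; e = 12.4 − 14.9 = -2.5
x=7: ŷ = 2.9 + 2·7 = 16.9; e = 18.4 − 16.9 = 1.5
x=8: ŷ = 2.9 + 2·8 = 18.9; e = 16.9 − 18.9 = -2
x=9: ŷ = 2.9 + 2·9 = 20.9; e = 22.4 − 20.9 = 1.5
Largest |e| is 2.5 at x = 6, residual -2.5.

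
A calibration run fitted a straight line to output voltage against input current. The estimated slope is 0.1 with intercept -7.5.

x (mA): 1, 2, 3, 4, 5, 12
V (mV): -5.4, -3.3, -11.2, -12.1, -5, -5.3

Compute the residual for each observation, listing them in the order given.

2, 4, -4, -5, 2, 1

x=1: V̂ = -7.5 + 0.1·1 = -7.4; r = -5.4 − (-7.4) = 2
x=2: V̂ = -7.5 + 0.1·2 = -7.3; r = -3.3 − (-7.3) = 4
x=3: V̂ = -7.5 + 0.1·3 = -7.2; r = -11.2 − (-7.2) = -4
x=4: V̂ = -7.5 + 0.1·4 = -7.1; r = -12.1 − (-7.1) = -5
x=5: V̂ = -7.5 + 0.1·5 = -7; r = -5 − (-7) = 2
x=12: V̂ = -7.5 + 0.1·12 = -6.3; r = -5.3 − (-6.3) = 1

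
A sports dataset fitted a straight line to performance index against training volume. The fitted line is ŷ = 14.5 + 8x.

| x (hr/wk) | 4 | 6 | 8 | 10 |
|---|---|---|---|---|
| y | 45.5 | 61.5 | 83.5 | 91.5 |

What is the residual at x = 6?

ŷ = 14.5 + 8·6 = 62.5
r = 61.5 − 62.5 = -1

r = -1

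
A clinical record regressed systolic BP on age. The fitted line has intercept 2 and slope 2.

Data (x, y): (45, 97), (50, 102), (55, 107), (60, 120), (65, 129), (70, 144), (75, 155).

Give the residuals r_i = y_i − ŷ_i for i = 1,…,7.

x=45: ŷ = 2 + 2·45 = 92; r = 97 − 92 = 5
x=50: ŷ = 2 + 2·50 = 102; r = 102 − 102 = 0
x=55: ŷ = 2 + 2·55 = 112; r = 107 − 112 = -5
x=60: ŷ = 2 + 2·60 = 122; r = 120 − 122 = -2
x=65: ŷ = 2 + 2·65 = 132; r = 129 − 132 = -3
x=70: ŷ = 2 + 2·70 = 142; r = 144 − 142 = 2
x=75: ŷ = 2 + 2·75 = 152; r = 155 − 152 = 3

5, 0, -5, -2, -3, 2, 3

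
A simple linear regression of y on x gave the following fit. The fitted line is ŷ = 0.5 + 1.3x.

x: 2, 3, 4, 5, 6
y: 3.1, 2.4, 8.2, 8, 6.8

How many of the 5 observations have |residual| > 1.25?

x=2: ŷ = 0.5 + 1.3·2 = 3.1; r = 3.1 − 3.1 = 0
x=3: ŷ = 0.5 + 1.3·3 = 4.4; r = 2.4 − 4.4 = -2
x=4: ŷ = 0.5 + 1.3·4 = 5.7; r = 8.2 − 5.7 = 2.5
x=5: ŷ = 0.5 + 1.3·5 = 7; r = 8 − 7 = 1
x=6: ŷ = 0.5 + 1.3·6 = 8.3; r = 6.8 − 8.3 = -1.5
|r| > 1.25: x=3 (|r|=2), x=4 (|r|=2.5), x=6 (|r|=1.5) → 3

3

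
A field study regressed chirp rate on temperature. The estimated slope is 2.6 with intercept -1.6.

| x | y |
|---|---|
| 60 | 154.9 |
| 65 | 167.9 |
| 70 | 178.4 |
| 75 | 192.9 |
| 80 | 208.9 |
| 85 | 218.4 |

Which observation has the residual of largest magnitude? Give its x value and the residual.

x=60: ŷ = -1.6 + 2.6·60 = 154.4; e = 154.9 − 154.4 = 0.5
x=65: ŷ = -1.6 + 2.6·65 = 167.4; e = 167.9 − 167.4 = 0.5
x=70: ŷ = -1.6 + 2.6·70 = 180.4; e = 178.4 − 180.4 = -2
x=75: ŷ = -1.6 + 2.6·75 = 193.4; e = 192.9 − 193.4 = -0.5
x=80: ŷ = -1.6 + 2.6·80 = 206.4; e = 208.9 − 206.4 = 2.5
x=85: ŷ = -1.6 + 2.6·85 = 219.4; e = 218.4 − 219.4 = -1
Largest |e| is 2.5 at x = 80, residual 2.5.

x = 80, e = 2.5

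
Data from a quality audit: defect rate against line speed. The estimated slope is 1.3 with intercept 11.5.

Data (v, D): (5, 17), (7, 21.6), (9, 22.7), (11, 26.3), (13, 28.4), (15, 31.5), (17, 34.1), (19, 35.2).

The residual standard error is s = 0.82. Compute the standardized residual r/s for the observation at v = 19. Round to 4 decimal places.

-1.2195

D̂ = 11.5 + 1.3·19 = 36.2
r = 35.2 − 36.2 = -1
r/s = -1 / 0.82 = -1.2195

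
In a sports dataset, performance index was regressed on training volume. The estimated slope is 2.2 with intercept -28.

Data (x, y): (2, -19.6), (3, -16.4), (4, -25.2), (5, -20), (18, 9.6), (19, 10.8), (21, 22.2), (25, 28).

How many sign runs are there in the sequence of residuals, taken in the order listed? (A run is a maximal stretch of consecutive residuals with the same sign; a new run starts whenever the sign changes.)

3 runs

x=2: ŷ = -28 + 2.2·2 = -23.6; e = -19.6 − (-23.6) = 4
x=3: ŷ = -28 + 2.2·3 = -21.4; e = -16.4 − (-21.4) = 5
x=4: ŷ = -28 + 2.2·4 = -19.2; e = -25.2 − (-19.2) = -6
x=5: ŷ = -28 + 2.2·5 = -17; e = -20 − (-17) = -3
x=18: ŷ = -28 + 2.2·18 = 11.6; e = 9.6 − 11.6 = -2
x=19: ŷ = -28 + 2.2·19 = 13.8; e = 10.8 − 13.8 = -3
x=21: ŷ = -28 + 2.2·21 = 18.2; e = 22.2 − 18.2 = 4
x=25: ŷ = -28 + 2.2·25 = 27; e = 28 − 27 = 1
Signs: + + − − − − + +
Runs: +×2, −×4, +×2 → 3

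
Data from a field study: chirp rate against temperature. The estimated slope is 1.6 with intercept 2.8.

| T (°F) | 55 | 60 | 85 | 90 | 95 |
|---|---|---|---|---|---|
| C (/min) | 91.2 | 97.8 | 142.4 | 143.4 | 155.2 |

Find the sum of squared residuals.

SSE = 25.84

T=55: ŷ = 2.8 + 1.6·55 = 90.8; r = 91.2 − 90.8 = 0.4
T=60: ŷ = 2.8 + 1.6·60 = 98.8; r = 97.8 − 98.8 = -1
T=85: ŷ = 2.8 + 1.6·85 = 138.8; r = 142.4 − 138.8 = 3.6
T=90: ŷ = 2.8 + 1.6·90 = 146.8; r = 143.4 − 146.8 = -3.4
T=95: ŷ = 2.8 + 1.6·95 = 154.8; r = 155.2 − 154.8 = 0.4
SSE = 0.16 + 1 + 12.96 + 11.56 + 0.16 = 25.84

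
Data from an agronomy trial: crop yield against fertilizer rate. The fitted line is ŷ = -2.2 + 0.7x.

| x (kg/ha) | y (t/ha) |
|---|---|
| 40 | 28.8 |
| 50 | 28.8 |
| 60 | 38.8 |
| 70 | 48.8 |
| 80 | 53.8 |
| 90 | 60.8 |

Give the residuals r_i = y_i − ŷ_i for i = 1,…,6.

x=40: ŷ = -2.2 + 0.7·40 = 25.8; r = 28.8 − 25.8 = 3
x=50: ŷ = -2.2 + 0.7·50 = 32.8; r = 28.8 − 32.8 = -4
x=60: ŷ = -2.2 + 0.7·60 = 39.8; r = 38.8 − 39.8 = -1
x=70: ŷ = -2.2 + 0.7·70 = 46.8; r = 48.8 − 46.8 = 2
x=80: ŷ = -2.2 + 0.7·80 = 53.8; r = 53.8 − 53.8 = 0
x=90: ŷ = -2.2 + 0.7·90 = 60.8; r = 60.8 − 60.8 = 0

3, -4, -1, 2, 0, 0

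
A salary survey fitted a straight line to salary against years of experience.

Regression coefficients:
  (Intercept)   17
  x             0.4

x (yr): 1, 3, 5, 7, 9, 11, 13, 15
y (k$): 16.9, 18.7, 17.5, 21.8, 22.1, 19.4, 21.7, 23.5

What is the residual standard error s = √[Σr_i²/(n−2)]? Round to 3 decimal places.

s = 1.500

x=1: ŷ = 17 + 0.4·1 = 17.4; r = 16.9 − 17.4 = -0.5
x=3: ŷ = 17 + 0.4·3 = 18.2; r = 18.7 − 18.2 = 0.5
x=5: ŷ = 17 + 0.4·5 = 19; r = 17.5 − 19 = -1.5
x=7: ŷ = 17 + 0.4·7 = 19.8; r = 21.8 − 19.8 = 2
x=9: ŷ = 17 + 0.4·9 = 20.6; r = 22.1 − 20.6 = 1.5
x=11: ŷ = 17 + 0.4·11 = 21.4; r = 19.4 − 21.4 = -2
x=13: ŷ = 17 + 0.4·13 = 22.2; r = 21.7 − 22.2 = -0.5
x=15: ŷ = 17 + 0.4·15 = 23; r = 23.5 − 23 = 0.5
SSE = 0.25 + 0.25 + 2.25 + 4 + 2.25 + 4 + 0.25 + 0.25 = 13.5
s = √(13.5/6) = √2.25 ≈ 1.500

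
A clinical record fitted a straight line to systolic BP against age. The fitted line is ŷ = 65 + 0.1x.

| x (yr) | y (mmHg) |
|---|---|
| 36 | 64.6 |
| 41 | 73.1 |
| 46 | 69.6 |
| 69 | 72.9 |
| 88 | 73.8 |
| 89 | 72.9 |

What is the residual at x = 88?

r = 0

ŷ = 65 + 0.1·88 = 73.8
r = 73.8 − 73.8 = 0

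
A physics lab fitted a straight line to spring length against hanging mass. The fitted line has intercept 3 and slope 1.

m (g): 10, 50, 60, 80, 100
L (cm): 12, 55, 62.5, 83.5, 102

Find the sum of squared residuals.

SSE = 6.5

m=10: L̂ = 3 + 10 = 13; r = 12 − 13 = -1
m=50: L̂ = 3 + 50 = 53; r = 55 − 53 = 2
m=60: L̂ = 3 + 60 = 63; r = 62.5 − 63 = -0.5
m=80: L̂ = 3 + 80 = 83; r = 83.5 − 83 = 0.5
m=100: L̂ = 3 + 100 = 103; r = 102 − 103 = -1
SSE = 1 + 4 + 0.25 + 0.25 + 1 = 6.5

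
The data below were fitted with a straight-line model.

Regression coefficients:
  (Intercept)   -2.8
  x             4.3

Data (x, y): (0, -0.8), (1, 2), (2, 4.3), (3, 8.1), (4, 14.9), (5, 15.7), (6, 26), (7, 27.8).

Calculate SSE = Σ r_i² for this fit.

x=0: ŷ = -2.8 + 4.3·0 = -2.8; r = -0.8 − (-2.8) = 2
x=1: ŷ = -2.8 + 4.3·1 = 1.5; r = 2 − 1.5 = 0.5
x=2: ŷ = -2.8 + 4.3·2 = 5.8; r = 4.3 − 5.8 = -1.5
x=3: ŷ = -2.8 + 4.3·3 = 10.1; r = 8.1 − 10.1 = -2
x=4: ŷ = -2.8 + 4.3·4 = 14.4; r = 14.9 − 14.4 = 0.5
x=5: ŷ = -2.8 + 4.3·5 = 18.7; r = 15.7 − 18.7 = -3
x=6: ŷ = -2.8 + 4.3·6 = 23; r = 26 − 23 = 3
x=7: ŷ = -2.8 + 4.3·7 = 27.3; r = 27.8 − 27.3 = 0.5
SSE = 4 + 0.25 + 2.25 + 4 + 0.25 + 9 + 9 + 0.25 = 29

SSE = 29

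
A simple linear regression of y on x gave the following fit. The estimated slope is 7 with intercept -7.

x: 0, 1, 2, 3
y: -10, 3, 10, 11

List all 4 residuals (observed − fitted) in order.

-3, 3, 3, -3

x=0: ŷ = -7 + 7·0 = -7; r = -10 − (-7) = -3
x=1: ŷ = -7 + 7·1 = 0; r = 3 − 0 = 3
x=2: ŷ = -7 + 7·2 = 7; r = 10 − 7 = 3
x=3: ŷ = -7 + 7·3 = 14; r = 11 − 14 = -3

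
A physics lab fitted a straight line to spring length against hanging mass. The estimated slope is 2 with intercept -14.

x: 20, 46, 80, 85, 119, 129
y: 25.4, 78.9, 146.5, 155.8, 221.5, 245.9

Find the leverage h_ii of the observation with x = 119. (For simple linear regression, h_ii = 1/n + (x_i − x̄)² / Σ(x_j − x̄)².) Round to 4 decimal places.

h = 0.3429

x̄ = (20 + 46 + 80 + 85 + 119 + 129)/6 = 79.8333
Σ(x − x̄)² = 3580.03 + 1144.69 + 0.0277778 + 26.6944 + 1534.03 + 2417.36 = 8702.83
h = 1/6 + (39.1667)²/8702.83 = 0.166667 + 0.176268 = 0.3429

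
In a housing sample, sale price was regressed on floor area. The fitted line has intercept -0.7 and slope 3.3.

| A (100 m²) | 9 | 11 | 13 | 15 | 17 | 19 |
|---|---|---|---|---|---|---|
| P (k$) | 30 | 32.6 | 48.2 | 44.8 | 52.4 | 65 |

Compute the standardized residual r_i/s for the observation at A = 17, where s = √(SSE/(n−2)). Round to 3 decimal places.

-0.671

A=9: ŷ = -0.7 + 3.3·9 = 29; r = 30 − 29 = 1
A=11: ŷ = -0.7 + 3.3·11 = 35.6; r = 32.6 − 35.6 = -3
A=13: ŷ = -0.7 + 3.3·13 = 42.2; r = 48.2 − 42.2 = 6
A=15: ŷ = -0.7 + 3.3·15 = 48.8; r = 44.8 − 48.8 = -4
A=17: ŷ = -0.7 + 3.3·17 = 55.4; r = 52.4 − 55.4 = -3
A=19: ŷ = -0.7 + 3.3·19 = 62; r = 65 − 62 = 3
SSE = 1 + 9 + 36 + 16 + 9 + 9 = 80
s = √(80/4) = 4.47214
r/s = -3 / 4.47214 = -0.671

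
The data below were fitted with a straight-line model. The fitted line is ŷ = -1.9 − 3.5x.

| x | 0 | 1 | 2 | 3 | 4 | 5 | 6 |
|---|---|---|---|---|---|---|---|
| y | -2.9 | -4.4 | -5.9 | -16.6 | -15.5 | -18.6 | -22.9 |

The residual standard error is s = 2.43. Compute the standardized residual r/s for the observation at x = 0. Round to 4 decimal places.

ŷ = -1.9 − 3.5·0 = -1.9
r = -2.9 − (-1.9) = -1
r/s = -1 / 2.43 = -0.4115

-0.4115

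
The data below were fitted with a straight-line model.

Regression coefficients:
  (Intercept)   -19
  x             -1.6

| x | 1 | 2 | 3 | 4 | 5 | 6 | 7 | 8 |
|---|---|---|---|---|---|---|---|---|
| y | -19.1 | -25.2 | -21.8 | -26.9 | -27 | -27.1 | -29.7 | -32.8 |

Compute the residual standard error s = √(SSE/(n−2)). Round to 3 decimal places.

x=1: ŷ = -19 − 1.6·1 = -20.6; r = -19.1 − (-20.6) = 1.5
x=2: ŷ = -19 − 1.6·2 = -22.2; r = -25.2 − (-22.2) = -3
x=3: ŷ = -19 − 1.6·3 = -23.8; r = -21.8 − (-23.8) = 2
x=4: ŷ = -19 − 1.6·4 = -25.4; r = -26.9 − (-25.4) = -1.5
x=5: ŷ = -19 − 1.6·5 = -27; r = -27 − (-27) = 0
x=6: ŷ = -19 − 1.6·6 = -28.6; r = -27.1 − (-28.6) = 1.5
x=7: ŷ = -19 − 1.6·7 = -30.2; r = -29.7 − (-30.2) = 0.5
x=8: ŷ = -19 − 1.6·8 = -31.8; r = -32.8 − (-31.8) = -1
SSE = 2.25 + 9 + 4 + 2.25 + 0 + 2.25 + 0.25 + 1 = 21
s = √(21/6) = √3.5 ≈ 1.871

s = 1.871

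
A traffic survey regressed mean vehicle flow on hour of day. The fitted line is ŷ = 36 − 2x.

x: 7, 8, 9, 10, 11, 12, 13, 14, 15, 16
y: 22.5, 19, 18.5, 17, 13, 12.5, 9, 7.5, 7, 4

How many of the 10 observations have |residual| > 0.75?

x=7: ŷ = 36 − 2·7 = 22; e = 22.5 − 22 = 0.5
x=8: ŷ = 36 − 2·8 = 20; e = 19 − 20 = -1
x=9: ŷ = 36 − 2·9 = 18; e = 18.5 − 18 = 0.5
x=10: ŷ = 36 − 2·10 = 16; e = 17 − 16 = 1
x=11: ŷ = 36 − 2·11 = 14; e = 13 − 14 = -1
x=12: ŷ = 36 − 2·12 = 12; e = 12.5 − 12 = 0.5
x=13: ŷ = 36 − 2·13 = 10; e = 9 − 10 = -1
x=14: ŷ = 36 − 2·14 = 8; e = 7.5 − 8 = -0.5
x=15: ŷ = 36 − 2·15 = 6; e = 7 − 6 = 1
x=16: ŷ = 36 − 2·16 = 4; e = 4 − 4 = 0
|e| > 0.75: x=8 (|e|=1), x=10 (|e|=1), x=11 (|e|=1), x=13 (|e|=1), x=15 (|e|=1) → 5

5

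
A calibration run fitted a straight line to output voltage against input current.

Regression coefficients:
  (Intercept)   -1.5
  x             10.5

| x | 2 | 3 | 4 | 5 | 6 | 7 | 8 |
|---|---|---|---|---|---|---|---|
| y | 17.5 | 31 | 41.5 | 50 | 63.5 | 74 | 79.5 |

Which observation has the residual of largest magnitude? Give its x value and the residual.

x=2: ŷ = -1.5 + 10.5·2 = 19.5; r = 17.5 − 19.5 = -2
x=3: ŷ = -1.5 + 10.5·3 = 30; r = 31 − 30 = 1
x=4: ŷ = -1.5 + 10.5·4 = 40.5; r = 41.5 − 40.5 = 1
x=5: ŷ = -1.5 + 10.5·5 = 51; r = 50 − 51 = -1
x=6: ŷ = -1.5 + 10.5·6 = 61.5; r = 63.5 − 61.5 = 2
x=7: ŷ = -1.5 + 10.5·7 = 72; r = 74 − 72 = 2
x=8: ŷ = -1.5 + 10.5·8 = 82.5; r = 79.5 − 82.5 = -3
Largest |r| is 3 at x = 8, residual -3.

x = 8, r = -3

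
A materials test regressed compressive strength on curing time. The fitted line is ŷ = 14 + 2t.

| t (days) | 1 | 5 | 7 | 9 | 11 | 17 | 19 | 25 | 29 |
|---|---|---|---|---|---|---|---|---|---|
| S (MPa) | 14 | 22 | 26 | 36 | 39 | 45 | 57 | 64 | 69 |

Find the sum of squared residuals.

t=1: ŷ = 14 + 2·1 = 16; e = 14 − 16 = -2
t=5: ŷ = 14 + 2·5 = 24; e = 22 − 24 = -2
t=7: ŷ = 14 + 2·7 = 28; e = 26 − 28 = -2
t=9: ŷ = 14 + 2·9 = 32; e = 36 − 32 = 4
t=11: ŷ = 14 + 2·11 = 36; e = 39 − 36 = 3
t=17: ŷ = 14 + 2·17 = 48; e = 45 − 48 = -3
t=19: ŷ = 14 + 2·19 = 52; e = 57 − 52 = 5
t=25: ŷ = 14 + 2·25 = 64; e = 64 − 64 = 0
t=29: ŷ = 14 + 2·29 = 72; e = 69 − 72 = -3
SSE = 4 + 4 + 4 + 16 + 9 + 9 + 25 + 0 + 9 = 80

SSE = 80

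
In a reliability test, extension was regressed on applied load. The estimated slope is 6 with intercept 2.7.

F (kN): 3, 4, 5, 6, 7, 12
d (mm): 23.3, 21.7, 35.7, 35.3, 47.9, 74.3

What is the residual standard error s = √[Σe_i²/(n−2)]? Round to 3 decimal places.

F=3: ŷ = 2.7 + 6·3 = 20.7; e = 23.3 − 20.7 = 2.6
F=4: ŷ = 2.7 + 6·4 = 26.7; e = 21.7 − 26.7 = -5
F=5: ŷ = 2.7 + 6·5 = 32.7; e = 35.7 − 32.7 = 3
F=6: ŷ = 2.7 + 6·6 = 38.7; e = 35.3 − 38.7 = -3.4
F=7: ŷ = 2.7 + 6·7 = 44.7; e = 47.9 − 44.7 = 3.2
F=12: ŷ = 2.7 + 6·12 = 74.7; e = 74.3 − 74.7 = -0.4
SSE = 6.76 + 25 + 9 + 11.56 + 10.24 + 0.16 = 62.72
s = √(62.72/4) = √15.68 ≈ 3.960

s = 3.960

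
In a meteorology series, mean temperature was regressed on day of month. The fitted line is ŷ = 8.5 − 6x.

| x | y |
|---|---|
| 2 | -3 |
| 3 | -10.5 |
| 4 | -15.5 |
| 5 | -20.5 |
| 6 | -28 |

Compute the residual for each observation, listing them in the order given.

0.5, -1, 0, 1, -0.5

x=2: ŷ = 8.5 − 6·2 = -3.5; r = -3 − (-3.5) = 0.5
x=3: ŷ = 8.5 − 6·3 = -9.5; r = -10.5 − (-9.5) = -1
x=4: ŷ = 8.5 − 6·4 = -15.5; r = -15.5 − (-15.5) = 0
x=5: ŷ = 8.5 − 6·5 = -21.5; r = -20.5 − (-21.5) = 1
x=6: ŷ = 8.5 − 6·6 = -27.5; r = -28 − (-27.5) = -0.5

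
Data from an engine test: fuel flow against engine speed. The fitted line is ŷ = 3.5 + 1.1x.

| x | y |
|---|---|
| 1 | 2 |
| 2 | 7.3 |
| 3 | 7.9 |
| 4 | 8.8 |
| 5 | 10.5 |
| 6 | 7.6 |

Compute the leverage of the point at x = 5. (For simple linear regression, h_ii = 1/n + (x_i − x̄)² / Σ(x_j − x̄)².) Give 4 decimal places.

x̄ = (1 + 2 + 3 + 4 + 5 + 6)/6 = 3.5
Σ(x − x̄)² = 6.25 + 2.25 + 0.25 + 0.25 + 2.25 + 6.25 = 17.5
h = 1/6 + (1.5)²/17.5 = 0.166667 + 0.128571 = 0.2952

h = 0.2952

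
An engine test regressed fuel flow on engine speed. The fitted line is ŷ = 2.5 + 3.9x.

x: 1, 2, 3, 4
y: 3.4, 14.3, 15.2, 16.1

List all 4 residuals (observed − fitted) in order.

x=1: ŷ = 2.5 + 3.9·1 = 6.4; r = 3.4 − 6.4 = -3
x=2: ŷ = 2.5 + 3.9·2 = 10.3; r = 14.3 − 10.3 = 4
x=3: ŷ = 2.5 + 3.9·3 = 14.2; r = 15.2 − 14.2 = 1
x=4: ŷ = 2.5 + 3.9·4 = 18.1; r = 16.1 − 18.1 = -2

-3, 4, 1, -2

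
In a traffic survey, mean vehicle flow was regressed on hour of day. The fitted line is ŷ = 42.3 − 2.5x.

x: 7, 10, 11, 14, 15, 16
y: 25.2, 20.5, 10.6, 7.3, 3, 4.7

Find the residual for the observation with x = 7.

ŷ = 42.3 − 2.5·7 = 24.8
r = 25.2 − 24.8 = 0.4

r = 0.4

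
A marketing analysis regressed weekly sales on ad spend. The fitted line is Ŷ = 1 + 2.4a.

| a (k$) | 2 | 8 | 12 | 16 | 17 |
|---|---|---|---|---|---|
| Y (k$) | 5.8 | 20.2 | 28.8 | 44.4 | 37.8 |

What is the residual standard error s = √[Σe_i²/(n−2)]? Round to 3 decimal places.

a=2: Ŷ = 1 + 2.4·2 = 5.8; e = 5.8 − 5.8 = 0
a=8: Ŷ = 1 + 2.4·8 = 20.2; e = 20.2 − 20.2 = 0
a=12: Ŷ = 1 + 2.4·12 = 29.8; e = 28.8 − 29.8 = -1
a=16: Ŷ = 1 + 2.4·16 = 39.4; e = 44.4 − 39.4 = 5
a=17: Ŷ = 1 + 2.4·17 = 41.8; e = 37.8 − 41.8 = -4
SSE = 0 + 0 + 1 + 25 + 16 = 42
s = √(42/3) = √14 ≈ 3.742

s = 3.742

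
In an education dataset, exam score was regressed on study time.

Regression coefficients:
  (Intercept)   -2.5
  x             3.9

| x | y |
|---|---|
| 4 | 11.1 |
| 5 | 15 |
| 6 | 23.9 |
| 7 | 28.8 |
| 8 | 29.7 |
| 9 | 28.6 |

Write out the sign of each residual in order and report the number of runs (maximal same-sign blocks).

3 runs

x=4: ŷ = -2.5 + 3.9·4 = 13.1; r = 11.1 − 13.1 = -2
x=5: ŷ = -2.5 + 3.9·5 = 17; r = 15 − 17 = -2
x=6: ŷ = -2.5 + 3.9·6 = 20.9; r = 23.9 − 20.9 = 3
x=7: ŷ = -2.5 + 3.9·7 = 24.8; r = 28.8 − 24.8 = 4
x=8: ŷ = -2.5 + 3.9·8 = 28.7; r = 29.7 − 28.7 = 1
x=9: ŷ = -2.5 + 3.9·9 = 32.6; r = 28.6 − 32.6 = -4
Signs: − − + + + −
Runs: −×2, +×3, −×1 → 3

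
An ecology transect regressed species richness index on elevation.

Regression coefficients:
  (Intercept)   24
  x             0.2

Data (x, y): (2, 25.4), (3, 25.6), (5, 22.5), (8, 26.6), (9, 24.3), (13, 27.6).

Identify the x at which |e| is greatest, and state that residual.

x = 5, e = -2.5

x=2: ŷ = 24 + 0.2·2 = 24.4; e = 25.4 − 24.4 = 1
x=3: ŷ = 24 + 0.2·3 = 24.6; e = 25.6 − 24.6 = 1
x=5: ŷ = 24 + 0.2·5 = 25; e = 22.5 − 25 = -2.5
x=8: ŷ = 24 + 0.2·8 = 25.6; e = 26.6 − 25.6 = 1
x=9: ŷ = 24 + 0.2·9 = 25.8; e = 24.3 − 25.8 = -1.5
x=13: ŷ = 24 + 0.2·13 = 26.6; e = 27.6 − 26.6 = 1
Largest |e| is 2.5 at x = 5, residual -2.5.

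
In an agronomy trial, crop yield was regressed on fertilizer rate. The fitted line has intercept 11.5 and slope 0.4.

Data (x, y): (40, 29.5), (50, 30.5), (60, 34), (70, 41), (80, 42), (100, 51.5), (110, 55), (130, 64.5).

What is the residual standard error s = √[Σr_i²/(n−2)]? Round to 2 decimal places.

s = 1.47

x=40: ŷ = 11.5 + 0.4·40 = 27.5; r = 29.5 − 27.5 = 2
x=50: ŷ = 11.5 + 0.4·50 = 31.5; r = 30.5 − 31.5 = -1
x=60: ŷ = 11.5 + 0.4·60 = 35.5; r = 34 − 35.5 = -1.5
x=70: ŷ = 11.5 + 0.4·70 = 39.5; r = 41 − 39.5 = 1.5
x=80: ŷ = 11.5 + 0.4·80 = 43.5; r = 42 − 43.5 = -1.5
x=100: ŷ = 11.5 + 0.4·100 = 51.5; r = 51.5 − 51.5 = 0
x=110: ŷ = 11.5 + 0.4·110 = 55.5; r = 55 − 55.5 = -0.5
x=130: ŷ = 11.5 + 0.4·130 = 63.5; r = 64.5 − 63.5 = 1
SSE = 4 + 1 + 2.25 + 2.25 + 2.25 + 0 + 0.25 + 1 = 13
s = √(13/6) = √2.16667 ≈ 1.47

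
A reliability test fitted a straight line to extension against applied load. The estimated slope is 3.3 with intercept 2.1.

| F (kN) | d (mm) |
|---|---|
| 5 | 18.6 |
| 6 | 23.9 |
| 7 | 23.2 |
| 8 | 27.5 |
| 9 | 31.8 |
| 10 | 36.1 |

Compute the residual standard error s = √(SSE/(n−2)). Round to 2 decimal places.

F=5: d̂ = 2.1 + 3.3·5 = 18.6; r = 18.6 − 18.6 = 0
F=6: d̂ = 2.1 + 3.3·6 = 21.9; r = 23.9 − 21.9 = 2
F=7: d̂ = 2.1 + 3.3·7 = 25.2; r = 23.2 − 25.2 = -2
F=8: d̂ = 2.1 + 3.3·8 = 28.5; r = 27.5 − 28.5 = -1
F=9: d̂ = 2.1 + 3.3·9 = 31.8; r = 31.8 − 31.8 = 0
F=10: d̂ = 2.1 + 3.3·10 = 35.1; r = 36.1 − 35.1 = 1
SSE = 0 + 4 + 4 + 1 + 0 + 1 = 10
s = √(10/4) = √2.5 ≈ 1.58

s = 1.58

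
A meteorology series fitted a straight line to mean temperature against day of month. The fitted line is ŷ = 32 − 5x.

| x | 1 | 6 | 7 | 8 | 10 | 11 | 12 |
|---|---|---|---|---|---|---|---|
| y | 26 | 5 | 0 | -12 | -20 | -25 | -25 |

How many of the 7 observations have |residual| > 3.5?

1

x=1: ŷ = 32 − 5·1 = 27; r = 26 − 27 = -1
x=6: ŷ = 32 − 5·6 = 2; r = 5 − 2 = 3
x=7: ŷ = 32 − 5·7 = -3; r = 0 − (-3) = 3
x=8: ŷ = 32 − 5·8 = -8; r = -12 − (-8) = -4
x=10: ŷ = 32 − 5·10 = -18; r = -20 − (-18) = -2
x=11: ŷ = 32 − 5·11 = -23; r = -25 − (-23) = -2
x=12: ŷ = 32 − 5·12 = -28; r = -25 − (-28) = 3
|r| > 3.5: x=8 (|r|=4) → 1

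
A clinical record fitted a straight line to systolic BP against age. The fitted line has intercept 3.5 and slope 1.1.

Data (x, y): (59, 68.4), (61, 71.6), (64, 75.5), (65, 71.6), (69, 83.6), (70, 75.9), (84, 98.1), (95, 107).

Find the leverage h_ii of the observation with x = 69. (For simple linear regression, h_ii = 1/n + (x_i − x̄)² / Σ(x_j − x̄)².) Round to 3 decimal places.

x̄ = (59 + 61 + 64 + 65 + 69 + 70 + 84 + 95)/8 = 70.875
Σ(x − x̄)² = 141.016 + 97.5156 + 47.2656 + 34.5156 + 3.51562 + 0.765625 + 172.266 + 582.016 = 1078.88
h = 1/8 + (-1.875)²/1078.88 = 0.125 + 0.0032586 = 0.128

h = 0.128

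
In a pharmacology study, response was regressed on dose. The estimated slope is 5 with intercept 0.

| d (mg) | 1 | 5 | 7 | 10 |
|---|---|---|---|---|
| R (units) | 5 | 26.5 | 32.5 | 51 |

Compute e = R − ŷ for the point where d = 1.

e = 0

ŷ = 5·1 = 5
e = 5 − 5 = 0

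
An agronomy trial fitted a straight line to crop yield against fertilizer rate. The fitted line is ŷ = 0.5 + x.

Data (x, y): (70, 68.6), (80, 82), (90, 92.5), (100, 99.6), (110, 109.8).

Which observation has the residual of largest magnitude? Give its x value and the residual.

x = 90, r = 2

x=70: ŷ = 0.5 + 70 = 70.5; r = 68.6 − 70.5 = -1.9
x=80: ŷ = 0.5 + 80 = 80.5; r = 82 − 80.5 = 1.5
x=90: ŷ = 0.5 + 90 = 90.5; r = 92.5 − 90.5 = 2
x=100: ŷ = 0.5 + 100 = 100.5; r = 99.6 − 100.5 = -0.9
x=110: ŷ = 0.5 + 110 = 110.5; r = 109.8 − 110.5 = -0.7
Largest |r| is 2 at x = 90, residual 2.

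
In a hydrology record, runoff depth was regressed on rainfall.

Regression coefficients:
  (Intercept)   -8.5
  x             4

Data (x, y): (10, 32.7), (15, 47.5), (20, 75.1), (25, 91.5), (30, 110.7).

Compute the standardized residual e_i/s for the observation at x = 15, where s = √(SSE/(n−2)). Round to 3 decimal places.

-1.244

x=10: ŷ = -8.5 + 4·10 = 31.5; e = 32.7 − 31.5 = 1.2
x=15: ŷ = -8.5 + 4·15 = 51.5; e = 47.5 − 51.5 = -4
x=20: ŷ = -8.5 + 4·20 = 71.5; e = 75.1 − 71.5 = 3.6
x=25: ŷ = -8.5 + 4·25 = 91.5; e = 91.5 − 91.5 = 0
x=30: ŷ = -8.5 + 4·30 = 111.5; e = 110.7 − 111.5 = -0.8
SSE = 1.44 + 16 + 12.96 + 0 + 0.64 = 31.04
s = √(31.04/3) = 3.21662
e/s = -4 / 3.21662 = -1.244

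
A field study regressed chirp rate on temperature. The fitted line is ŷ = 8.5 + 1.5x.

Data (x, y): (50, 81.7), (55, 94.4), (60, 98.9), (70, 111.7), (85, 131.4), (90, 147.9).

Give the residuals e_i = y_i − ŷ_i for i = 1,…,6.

x=50: ŷ = 8.5 + 1.5·50 = 83.5; e = 81.7 − 83.5 = -1.8
x=55: ŷ = 8.5 + 1.5·55 = 91; e = 94.4 − 91 = 3.4
x=60: ŷ = 8.5 + 1.5·60 = 98.5; e = 98.9 − 98.5 = 0.4
x=70: ŷ = 8.5 + 1.5·70 = 113.5; e = 111.7 − 113.5 = -1.8
x=85: ŷ = 8.5 + 1.5·85 = 136; e = 131.4 − 136 = -4.6
x=90: ŷ = 8.5 + 1.5·90 = 143.5; e = 147.9 − 143.5 = 4.4

-1.8, 3.4, 0.4, -1.8, -4.6, 4.4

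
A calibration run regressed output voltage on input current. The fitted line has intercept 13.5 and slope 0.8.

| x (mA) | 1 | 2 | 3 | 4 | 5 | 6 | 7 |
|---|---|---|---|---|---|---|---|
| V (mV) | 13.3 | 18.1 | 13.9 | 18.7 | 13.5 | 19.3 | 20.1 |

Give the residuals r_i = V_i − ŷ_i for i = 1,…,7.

x=1: ŷ = 13.5 + 0.8·1 = 14.3; r = 13.3 − 14.3 = -1
x=2: ŷ = 13.5 + 0.8·2 = 15.1; r = 18.1 − 15.1 = 3
x=3: ŷ = 13.5 + 0.8·3 = 15.9; r = 13.9 − 15.9 = -2
x=4: ŷ = 13.5 + 0.8·4 = 16.7; r = 18.7 − 16.7 = 2
x=5: ŷ = 13.5 + 0.8·5 = 17.5; r = 13.5 − 17.5 = -4
x=6: ŷ = 13.5 + 0.8·6 = 18.3; r = 19.3 − 18.3 = 1
x=7: ŷ = 13.5 + 0.8·7 = 19.1; r = 20.1 − 19.1 = 1

-1, 3, -2, 2, -4, 1, 1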